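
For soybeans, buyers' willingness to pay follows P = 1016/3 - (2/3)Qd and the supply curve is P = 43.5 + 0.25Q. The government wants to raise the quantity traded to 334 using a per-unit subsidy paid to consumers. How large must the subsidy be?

At Q = 334, from the demand curve buyers pay Pb = 1016/3 − (2/3)·334 = 116; from the supply curve sellers need Ps = 43.5 + 0.25·334 = 127.
The subsidy must fill the gap: s = Ps − Pb = 127 − 116 = 11.

Required subsidy s = 11 per unit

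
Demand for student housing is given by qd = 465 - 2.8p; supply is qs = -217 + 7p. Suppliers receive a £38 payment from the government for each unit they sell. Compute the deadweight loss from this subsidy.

Deadweight loss = £1444

Pre-subsidy: 465 - 2.8p = -217 + 7p gives p* = 3410/49, q* = 1891/7.
With the subsidy, sellers receive ps = pb + 38 for each unit, where pb is the price buyers pay.
Supply in terms of pb becomes qs = -217 + 7(pb + 38) = 49 + 7pb. Setting this equal to demand: 465 - 2.8pb = 49 + 7pb, so pb = 2080/49.
Sellers receive ps = 2080/49 + 38 = 3942/49; q' = 465 − 2.8·(2080/49) = 2423/7.
The subsidy expands output by 2423/7 − 1891/7 = 76 past the efficient level; on those units the gap between marginal cost and willingness to pay runs from 0 up to 38.
DWL = ½ × 38 × 76 = 1444.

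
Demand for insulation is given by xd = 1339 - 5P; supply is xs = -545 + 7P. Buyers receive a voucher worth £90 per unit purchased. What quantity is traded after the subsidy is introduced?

Pre-subsidy: 1339 - 5P = -545 + 7P gives P* = 157, x* = 554.
With the rebate, buyers effectively pay Pb = Ps − 90, where Ps is the price sellers receive.
Demand in terms of Ps becomes xd = 1339 − 5(Ps − 90) = 1789 - 5Ps. Setting this equal to supply: 1789 - 5Ps = -545 + 7Ps, so Ps = 194.5.
Buyers pay Pb = 194.5 − 90 = 104.5; x' = -545 + 7·194.5 = 816.5.

x' = 816.5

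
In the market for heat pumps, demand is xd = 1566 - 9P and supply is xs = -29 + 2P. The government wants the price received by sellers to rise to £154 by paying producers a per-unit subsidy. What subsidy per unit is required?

At a seller price of 154, quantity supplied is -29 + 2·154 = 279.
Buyers absorb 279 only when they pay Pb with 1566 − 9·Pb = 279, i.e. Pb = 143.
s = Ps − Pb = 154 − 143 = 11.

Required subsidy s = £11 per unit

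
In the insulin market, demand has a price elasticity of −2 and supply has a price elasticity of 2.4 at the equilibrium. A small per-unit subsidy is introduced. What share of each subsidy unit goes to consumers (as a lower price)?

For a small subsidy around the equilibrium, the benefit split depends on the relative slopes, which at a point are proportional to the elasticities.
Buyer share = εs/(εs + |εd|) = 2.4/(2.4 + 2) = 6/11; seller share = |εd|/(εs + |εd|) = 5/11.

Consumer share = 6/11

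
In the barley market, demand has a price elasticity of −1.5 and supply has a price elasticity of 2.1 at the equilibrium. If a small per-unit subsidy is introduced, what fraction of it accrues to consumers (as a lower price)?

For a small subsidy around the equilibrium, the benefit split depends on the relative slopes, which at a point are proportional to the elasticities.
Buyer share = εs/(εs + |εd|) = 2.1/(2.1 + 1.5) = 7/12; seller share = |εd|/(εs + |εd|) = 5/12.

Consumer share = 7/12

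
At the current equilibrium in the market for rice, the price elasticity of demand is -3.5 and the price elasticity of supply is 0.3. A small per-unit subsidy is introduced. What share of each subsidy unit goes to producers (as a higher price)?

For a small subsidy around the equilibrium, the benefit split depends on the relative slopes, which at a point are proportional to the elasticities.
Buyer share = εs/(εs + |εd|) = 0.3/(0.3 + 3.5) = 3/38; seller share = |εd|/(εs + |εd|) = 35/38.
So producers capture 35/38 of the subsidy.

Producer share = 35/38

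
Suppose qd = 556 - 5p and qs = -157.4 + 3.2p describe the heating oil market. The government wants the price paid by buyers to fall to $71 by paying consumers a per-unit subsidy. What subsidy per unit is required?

At a buyer price of 71, quantity demanded is 556 − 5·71 = 201.
Sellers supply 201 only when they receive ps with -157.4 + 3.2·ps = 201, i.e. ps = 112.
s = ps − pb = 112 − 71 = 41.

Required subsidy s = $41 per unit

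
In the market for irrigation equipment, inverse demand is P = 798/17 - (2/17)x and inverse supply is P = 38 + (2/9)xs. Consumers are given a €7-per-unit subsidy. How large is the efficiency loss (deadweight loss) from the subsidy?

Pre-subsidy: 798/17 - (2/17)x = 38 + (2/9)x gives x* = 342/13 and P* = 570/13.
With the rebate, buyers effectively pay Pb = Ps − 7, where Ps is the price sellers receive.
On the curves, Pb = 798/17 - (2/17)x and Ps = 38 + (2/9)x; the wedge Ps − Pb = 7 gives 38 + (2/9)x − (798/17 - (2/17)x) = 7, so x' = 2439/52.
Then Pb = 798/17 − (2/17)·(2439/52) = 1077/26 and Ps = 38 + (2/9)·(2439/52) = 1259/26.
The subsidy expands output by 2439/52 − 342/13 = 1071/52 past the efficient level; on those units the gap between marginal cost and willingness to pay runs from 0 up to 7.
DWL = ½ × 7 × 1071/52 = 7497/104.

Deadweight loss = 7497/104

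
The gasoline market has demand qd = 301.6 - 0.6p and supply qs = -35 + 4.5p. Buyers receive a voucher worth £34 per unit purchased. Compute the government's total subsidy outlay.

Government cost = £9520

Pre-subsidy: 301.6 - 0.6p = -35 + 4.5p gives p* = 66, q* = 262.
With the rebate, buyers effectively pay pb = ps − 34, where ps is the price sellers receive.
Demand in terms of ps becomes qd = 301.6 − 0.6(ps − 34) = 322 - 0.6ps. Setting this equal to supply: 322 - 0.6ps = -35 + 4.5ps, so ps = 70.
Buyers pay pb = 70 − 34 = 36; q' = -35 + 4.5·70 = 280.
Government outlay = subsidy × quantity = 34 × 280 = 9520.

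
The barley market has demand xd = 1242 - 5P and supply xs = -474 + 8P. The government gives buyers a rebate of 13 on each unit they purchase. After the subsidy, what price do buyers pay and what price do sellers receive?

Pre-subsidy: 1242 - 5P = -474 + 8P gives P* = 132, x* = 582.
With the rebate, buyers effectively pay Pb = Ps − 13, where Ps is the price sellers receive.
Demand in terms of Ps becomes xd = 1242 − 5(Ps − 13) = 1307 - 5Ps. Setting this equal to supply: 1307 - 5Ps = -474 + 8Ps, so Ps = 137.
Buyers pay Pb = 137 − 13 = 124; x' = -474 + 8·137 = 622.

Buyers pay 124; sellers receive 137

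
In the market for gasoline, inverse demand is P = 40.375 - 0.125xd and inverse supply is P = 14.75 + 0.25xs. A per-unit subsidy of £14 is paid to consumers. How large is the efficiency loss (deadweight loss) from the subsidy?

Pre-subsidy: 40.375 - 0.125x = 14.75 + 0.25x gives x* = 205/3 and P* = 191/6.
With the rebate, buyers effectively pay Pb = Ps − 14, where Ps is the price sellers receive.
On the curves, Pb = 40.375 - 0.125x and Ps = 14.75 + 0.25x; the wedge Ps − Pb = 14 gives 14.75 + 0.25x − (40.375 - 0.125x) = 14, so x' = 317/3.
Then Pb = 40.375 − 0.125·(317/3) = 163/6 and Ps = 14.75 + 0.25·(317/3) = 247/6.
The subsidy expands output by 317/3 − 205/3 = 112/3 past the efficient level; on those units the gap between marginal cost and willingness to pay runs from 0 up to 14.
DWL = ½ × 14 × 112/3 = 784/3.

Deadweight loss = 784/3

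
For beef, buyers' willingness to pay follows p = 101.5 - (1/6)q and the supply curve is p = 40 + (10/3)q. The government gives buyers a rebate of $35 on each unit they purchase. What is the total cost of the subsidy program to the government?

Government cost = $965

Pre-subsidy: 101.5 - (1/6)q = 40 + (10/3)q gives q* = 123/7 and p* = 690/7.
With the rebate, buyers effectively pay pb = ps − 35, where ps is the price sellers receive.
On the curves, pb = 101.5 - (1/6)q and ps = 40 + (10/3)q; the wedge ps − pb = 35 gives 40 + (10/3)q − (101.5 - (1/6)q) = 35, so q' = 193/7.
Then pb = 101.5 − (1/6)·(193/7) = 2035/21 and ps = 40 + (10/3)·(193/7) = 2770/21.
Government outlay = subsidy × quantity = 35 × 193/7 = 965.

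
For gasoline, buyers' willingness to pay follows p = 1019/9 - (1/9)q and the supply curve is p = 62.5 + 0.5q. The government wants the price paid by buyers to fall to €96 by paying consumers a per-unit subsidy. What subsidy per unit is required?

At a buyer price of 96, quantity demanded is 1019 − 9·96 = 155.
Sellers supply 155 only when they receive ps = 62.5 + 0.5·155 = 140.
s = ps − pb = 140 − 96 = 44.

Required subsidy s = €44 per unit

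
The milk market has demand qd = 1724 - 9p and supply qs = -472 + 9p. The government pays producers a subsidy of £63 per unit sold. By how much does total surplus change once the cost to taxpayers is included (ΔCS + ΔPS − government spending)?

Net change in total surplus = -£8930.25

Pre-subsidy: 1724 - 9p = -472 + 9p gives p* = 122, q* = 626.
With the subsidy, sellers receive ps = pb + 63 for each unit, where pb is the price buyers pay.
Supply in terms of pb becomes qs = -472 + 9(pb + 63) = 95 + 9pb. Setting this equal to demand: 1724 - 9pb = 95 + 9pb, so pb = 90.5.
Sellers receive ps = 90.5 + 63 = 153.5; q' = 1724 − 9·90.5 = 909.5.
ΔCS = ½(626 + 909.5)(122 − 90.5) = 24184.125; ΔPS = ½(626 + 909.5)(153.5 − 122) = 24184.125.
Government spending = 63 × 909.5 = 57298.5.
Net change = 24184.125 + 24184.125 − 57298.5 = -8930.25. The loss equals the DWL triangle ½·63·283.5.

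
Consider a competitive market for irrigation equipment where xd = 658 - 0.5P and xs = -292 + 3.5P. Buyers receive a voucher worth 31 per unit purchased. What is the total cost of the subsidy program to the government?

Government cost = 17137.1875

Pre-subsidy: 658 - 0.5P = -292 + 3.5P gives P* = 237.5, x* = 539.25.
With the rebate, buyers effectively pay Pb = Ps − 31, where Ps is the price sellers receive.
Demand in terms of Ps becomes xd = 658 − 0.5(Ps − 31) = 673.5 - 0.5Ps. Setting this equal to supply: 673.5 - 0.5Ps = -292 + 3.5Ps, so Ps = 241.375.
Buyers pay Pb = 241.375 − 31 = 210.375; x' = -292 + 3.5·241.375 = 552.8125.
Government outlay = subsidy × quantity = 31 × 552.8125 = 17137.1875.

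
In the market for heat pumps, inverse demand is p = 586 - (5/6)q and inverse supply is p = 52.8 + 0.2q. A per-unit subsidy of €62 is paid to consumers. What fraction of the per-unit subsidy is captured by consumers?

Pre-subsidy: 586 - (5/6)q = 52.8 + 0.2q gives q* = 516 and p* = 156.
With the rebate, buyers effectively pay pb = ps − 62, where ps is the price sellers receive.
On the curves, pb = 586 - (5/6)q and ps = 52.8 + 0.2q; the wedge ps − pb = 62 gives 52.8 + 0.2q − (586 - (5/6)q) = 62, so q' = 576.
Then pb = 586 − (5/6)·576 = 106 and ps = 52.8 + 0.2·576 = 168.
Buyers' price falls by p* − pb = 156 − 106 = 50; sellers' price rises by ps − p* = 168 − 156 = 12.
So consumers capture 50/62 = 25/31 of each unit of subsidy.

Consumer share = 25/31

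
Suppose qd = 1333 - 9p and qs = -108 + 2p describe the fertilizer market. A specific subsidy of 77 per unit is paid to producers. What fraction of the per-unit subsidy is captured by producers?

Producer share = 9/11

Pre-subsidy: 1333 - 9p = -108 + 2p gives p* = 131, q* = 154.
With the subsidy, sellers receive ps = pb + 77 for each unit, where pb is the price buyers pay.
Supply in terms of pb becomes qs = -108 + 2(pb + 77) = 46 + 2pb. Setting this equal to demand: 1333 - 9pb = 46 + 2pb, so pb = 117.
Sellers receive ps = 117 + 77 = 194; q' = 1333 − 9·117 = 280.
Buyers' price falls by p* − pb = 131 − 117 = 14; sellers' price rises by ps − p* = 194 − 131 = 63.
So producers capture 63/77 = 9/11 of each unit of subsidy.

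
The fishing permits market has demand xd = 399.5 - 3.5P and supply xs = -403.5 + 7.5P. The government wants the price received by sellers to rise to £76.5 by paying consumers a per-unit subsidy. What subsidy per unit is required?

Required subsidy s = £11 per unit

At a seller price of 76.5, quantity supplied is -403.5 + 7.5·76.5 = 170.25.
Buyers absorb 170.25 only when they pay Pb with 399.5 − 3.5·Pb = 170.25, i.e. Pb = 65.5.
s = Ps − Pb = 76.5 − 65.5 = 11.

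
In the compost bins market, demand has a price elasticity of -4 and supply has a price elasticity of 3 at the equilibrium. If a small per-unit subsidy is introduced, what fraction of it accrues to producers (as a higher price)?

Producer share = 4/7

For a small subsidy around the equilibrium, the benefit split depends on the relative slopes, which at a point are proportional to the elasticities.
Buyer share = εs/(εs + |εd|) = 3/(3 + 4) = 3/7; seller share = |εd|/(εs + |εd|) = 4/7.
So producers capture 4/7 of the subsidy.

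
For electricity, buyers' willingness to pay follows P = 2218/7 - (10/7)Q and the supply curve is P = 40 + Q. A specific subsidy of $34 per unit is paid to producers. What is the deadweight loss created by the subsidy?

Pre-subsidy: 2218/7 - (10/7)Q = 40 + Q gives Q* = 114 and P* = 154.
With the subsidy, sellers receive Ps = Pb + 34 for each unit, where Pb is the price buyers pay.
On the curves, Pb = 2218/7 - (10/7)Q and Ps = 40 + Q; the wedge Ps − Pb = 34 gives 40 + Q − (2218/7 - (10/7)Q) = 34, so Q' = 128.
Then Pb = 2218/7 − (10/7)·128 = 134 and Ps = 40 + 1·128 = 168.
The subsidy expands output by 128 − 114 = 14 past the efficient level; on those units the gap between marginal cost and willingness to pay runs from 0 up to 34.
DWL = ½ × 34 × 14 = 238.

Deadweight loss = $238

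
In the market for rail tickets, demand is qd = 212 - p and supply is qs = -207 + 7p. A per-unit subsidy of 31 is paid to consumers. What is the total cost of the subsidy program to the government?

Pre-subsidy: 212 - p = -207 + 7p gives p* = 52.375, q* = 159.625.
With the rebate, buyers effectively pay pb = ps − 31, where ps is the price sellers receive.
Demand in terms of ps becomes qd = 212 − 1(ps − 31) = 243 - ps. Setting this equal to supply: 243 - ps = -207 + 7ps, so ps = 56.25.
Buyers pay pb = 56.25 − 31 = 25.25; q' = -207 + 7·56.25 = 186.75.
Government outlay = subsidy × quantity = 31 × 186.75 = 5789.25.

Government cost = 5789.25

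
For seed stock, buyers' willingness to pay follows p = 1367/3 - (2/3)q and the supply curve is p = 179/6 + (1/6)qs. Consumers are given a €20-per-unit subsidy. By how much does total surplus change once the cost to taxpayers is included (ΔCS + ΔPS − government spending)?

Pre-subsidy: 1367/3 - (2/3)q = 179/6 + (1/6)q gives q* = 511 and p* = 115.
With the rebate, buyers effectively pay pb = ps − 20, where ps is the price sellers receive.
On the curves, pb = 1367/3 - (2/3)q and ps = 179/6 + (1/6)q; the wedge ps − pb = 20 gives 179/6 + (1/6)q − (1367/3 - (2/3)q) = 20, so q' = 535.
Then pb = 1367/3 − (2/3)·535 = 99 and ps = 179/6 + (1/6)·535 = 119.
ΔCS = ½(511 + 535)(115 − 99) = 8368; ΔPS = ½(511 + 535)(119 − 115) = 2092.
Government spending = 20 × 535 = 10700.
Net change = 8368 + 2092 − 10700 = -240. The loss equals the DWL triangle ½·20·24.

Net change in total surplus = -€240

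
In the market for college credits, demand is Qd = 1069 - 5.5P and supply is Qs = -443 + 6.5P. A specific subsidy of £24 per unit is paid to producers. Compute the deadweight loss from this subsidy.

Deadweight loss = £858

Pre-subsidy: 1069 - 5.5P = -443 + 6.5P gives P* = 126, Q* = 376.
With the subsidy, sellers receive Ps = Pb + 24 for each unit, where Pb is the price buyers pay.
Supply in terms of Pb becomes Qs = -443 + 6.5(Pb + 24) = -287 + 6.5Pb. Setting this equal to demand: 1069 - 5.5Pb = -287 + 6.5Pb, so Pb = 113.
Sellers receive Ps = 113 + 24 = 137; Q' = 1069 − 5.5·113 = 447.5.
The subsidy expands output by 447.5 − 376 = 71.5 past the efficient level; on those units the gap between marginal cost and willingness to pay runs from 0 up to 24.
DWL = ½ × 24 × 71.5 = 858.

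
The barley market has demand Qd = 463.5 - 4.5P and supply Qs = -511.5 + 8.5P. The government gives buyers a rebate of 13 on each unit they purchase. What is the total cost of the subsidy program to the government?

Pre-subsidy: 463.5 - 4.5P = -511.5 + 8.5P gives P* = 75, Q* = 126.
With the rebate, buyers effectively pay Pb = Ps − 13, where Ps is the price sellers receive.
Demand in terms of Ps becomes Qd = 463.5 − 4.5(Ps − 13) = 522 - 4.5Ps. Setting this equal to supply: 522 - 4.5Ps = -511.5 + 8.5Ps, so Ps = 79.5.
Buyers pay Pb = 79.5 − 13 = 66.5; Q' = -511.5 + 8.5·79.5 = 164.25.
Government outlay = subsidy × quantity = 13 × 164.25 = 2135.25.

Government cost = 2135.25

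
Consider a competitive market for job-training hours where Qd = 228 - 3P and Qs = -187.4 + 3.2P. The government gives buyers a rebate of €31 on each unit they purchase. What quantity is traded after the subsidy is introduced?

Q' = 75

Pre-subsidy: 228 - 3P = -187.4 + 3.2P gives P* = 67, Q* = 27.
With the rebate, buyers effectively pay Pb = Ps − 31, where Ps is the price sellers receive.
Demand in terms of Ps becomes Qd = 228 − 3(Ps − 31) = 321 - 3Ps. Setting this equal to supply: 321 - 3Ps = -187.4 + 3.2Ps, so Ps = 82.
Buyers pay Pb = 82 − 31 = 51; Q' = -187.4 + 3.2·82 = 75.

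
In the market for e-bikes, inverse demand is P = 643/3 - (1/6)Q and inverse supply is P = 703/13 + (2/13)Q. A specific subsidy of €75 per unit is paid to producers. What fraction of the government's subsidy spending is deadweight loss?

Pre-subsidy: 643/3 - (1/6)Q = 703/13 + (2/13)Q gives Q* = 500 and P* = 131.
With the subsidy, sellers receive Ps = Pb + 75 for each unit, where Pb is the price buyers pay.
On the curves, Pb = 643/3 - (1/6)Q and Ps = 703/13 + (2/13)Q; the wedge Ps − Pb = 75 gives 703/13 + (2/13)Q − (643/3 - (1/6)Q) = 75, so Q' = 734.
Then Pb = 643/3 − (1/6)·734 = 92 and Ps = 703/13 + (2/13)·734 = 167.
ΔCS = ½(500 + 734)(131 − 92) = 24063; ΔPS = ½(500 + 734)(167 − 131) = 22212.
Government spending = 75 × 734 = 55050.
DWL = ½ × 75 × (734 − 500) = 8775; fraction = 8775 / 55050 = 117/734.

DWL / government spending = 117/734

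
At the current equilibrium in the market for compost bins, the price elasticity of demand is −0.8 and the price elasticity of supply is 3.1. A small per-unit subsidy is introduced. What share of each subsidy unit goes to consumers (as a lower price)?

For a small subsidy around the equilibrium, the benefit split depends on the relative slopes, which at a point are proportional to the elasticities.
Buyer share = εs/(εs + |εd|) = 3.1/(3.1 + 0.8) = 31/39; seller share = |εd|/(εs + |εd|) = 8/39.

Consumer share = 31/39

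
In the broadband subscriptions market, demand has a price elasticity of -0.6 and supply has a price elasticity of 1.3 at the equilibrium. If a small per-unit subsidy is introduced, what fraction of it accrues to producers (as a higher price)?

For a small subsidy around the equilibrium, the benefit split depends on the relative slopes, which at a point are proportional to the elasticities.
Buyer share = εs/(εs + |εd|) = 1.3/(1.3 + 0.6) = 13/19; seller share = |εd|/(εs + |εd|) = 6/19.
So producers capture 6/19 of the subsidy.

Producer share = 6/19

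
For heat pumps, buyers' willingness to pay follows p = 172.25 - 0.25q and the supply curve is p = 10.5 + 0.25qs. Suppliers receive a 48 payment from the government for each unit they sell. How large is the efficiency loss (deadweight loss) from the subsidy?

Deadweight loss = 2304

Pre-subsidy: 172.25 - 0.25q = 10.5 + 0.25q gives q* = 323.5 and p* = 91.375.
With the subsidy, sellers receive ps = pb + 48 for each unit, where pb is the price buyers pay.
On the curves, pb = 172.25 - 0.25q and ps = 10.5 + 0.25q; the wedge ps − pb = 48 gives 10.5 + 0.25q − (172.25 - 0.25q) = 48, so q' = 419.5.
Then pb = 172.25 − 0.25·419.5 = 67.375 and ps = 10.5 + 0.25·419.5 = 115.375.
The subsidy expands output by 419.5 − 323.5 = 96 past the efficient level; on those units the gap between marginal cost and willingness to pay runs from 0 up to 48.
DWL = ½ × 48 × 96 = 2304.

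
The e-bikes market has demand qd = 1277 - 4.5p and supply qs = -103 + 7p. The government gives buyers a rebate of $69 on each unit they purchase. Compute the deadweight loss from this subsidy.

Pre-subsidy: 1277 - 4.5p = -103 + 7p gives p* = 120, q* = 737.
With the rebate, buyers effectively pay pb = ps − 69, where ps is the price sellers receive.
Demand in terms of ps becomes qd = 1277 − 4.5(ps − 69) = 1587.5 - 4.5ps. Setting this equal to supply: 1587.5 - 4.5ps = -103 + 7ps, so ps = 147.
Buyers pay pb = 147 − 69 = 78; q' = -103 + 7·147 = 926.
The subsidy expands output by 926 − 737 = 189 past the efficient level; on those units the gap between marginal cost and willingness to pay runs from 0 up to 69.
DWL = ½ × 69 × 189 = 6520.5.

Deadweight loss = $6520.5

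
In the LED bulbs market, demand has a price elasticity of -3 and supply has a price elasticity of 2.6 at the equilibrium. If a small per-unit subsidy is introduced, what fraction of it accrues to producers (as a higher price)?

For a small subsidy around the equilibrium, the benefit split depends on the relative slopes, which at a point are proportional to the elasticities.
Buyer share = εs/(εs + |εd|) = 2.6/(2.6 + 3) = 13/28; seller share = |εd|/(εs + |εd|) = 15/28.
So producers capture 15/28 of the subsidy.

Producer share = 15/28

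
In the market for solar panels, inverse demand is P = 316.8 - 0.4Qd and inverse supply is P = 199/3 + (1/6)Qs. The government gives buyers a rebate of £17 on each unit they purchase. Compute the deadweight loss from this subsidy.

Deadweight loss = £255

Pre-subsidy: 316.8 - 0.4Q = 199/3 + (1/6)Q gives Q* = 442 and P* = 140.
With the rebate, buyers effectively pay Pb = Ps − 17, where Ps is the price sellers receive.
On the curves, Pb = 316.8 - 0.4Q and Ps = 199/3 + (1/6)Q; the wedge Ps − Pb = 17 gives 199/3 + (1/6)Q − (316.8 - 0.4Q) = 17, so Q' = 472.
Then Pb = 316.8 − 0.4·472 = 128 and Ps = 199/3 + (1/6)·472 = 145.
The subsidy expands output by 472 − 442 = 30 past the efficient level; on those units the gap between marginal cost and willingness to pay runs from 0 up to 17.
DWL = ½ × 17 × 30 = 255.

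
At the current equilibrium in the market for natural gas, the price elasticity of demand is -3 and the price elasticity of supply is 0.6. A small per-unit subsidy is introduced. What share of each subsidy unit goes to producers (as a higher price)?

Producer share = 5/6

For a small subsidy around the equilibrium, the benefit split depends on the relative slopes, which at a point are proportional to the elasticities.
Buyer share = εs/(εs + |εd|) = 0.6/(0.6 + 3) = 1/6; seller share = |εd|/(εs + |εd|) = 5/6.
So producers capture 5/6 of the subsidy.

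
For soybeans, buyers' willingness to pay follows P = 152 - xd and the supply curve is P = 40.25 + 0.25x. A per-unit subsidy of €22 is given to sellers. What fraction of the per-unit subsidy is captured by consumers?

Pre-subsidy: 152 - x = 40.25 + 0.25x gives x* = 89.4 and P* = 62.6.
With the subsidy, sellers receive Ps = Pb + 22 for each unit, where Pb is the price buyers pay.
On the curves, Pb = 152 - x and Ps = 40.25 + 0.25x; the wedge Ps − Pb = 22 gives 40.25 + 0.25x − (152 - x) = 22, so x' = 107.
Then Pb = 152 − 1·107 = 45 and Ps = 40.25 + 0.25·107 = 67.
Buyers' price falls by P* − Pb = 62.6 − 45 = 17.6; sellers' price rises by Ps − P* = 67 − 62.6 = 4.4.
So consumers capture 17.6/22 = 0.8 of each unit of subsidy.

Consumer share = 0.8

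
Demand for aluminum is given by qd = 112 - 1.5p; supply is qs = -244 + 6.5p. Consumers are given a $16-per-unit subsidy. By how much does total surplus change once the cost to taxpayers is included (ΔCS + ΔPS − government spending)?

Pre-subsidy: 112 - 1.5p = -244 + 6.5p gives p* = 44.5, q* = 45.25.
With the rebate, buyers effectively pay pb = ps − 16, where ps is the price sellers receive.
Demand in terms of ps becomes qd = 112 − 1.5(ps − 16) = 136 - 1.5ps. Setting this equal to supply: 136 - 1.5ps = -244 + 6.5ps, so ps = 47.5.
Buyers pay pb = 47.5 − 16 = 31.5; q' = -244 + 6.5·47.5 = 64.75.
ΔCS = ½(45.25 + 64.75)(44.5 − 31.5) = 715; ΔPS = ½(45.25 + 64.75)(47.5 − 44.5) = 165.
Government spending = 16 × 64.75 = 1036.
Net change = 715 + 165 − 1036 = -156. The loss equals the DWL triangle ½·16·19.5.

Net change in total surplus = -$156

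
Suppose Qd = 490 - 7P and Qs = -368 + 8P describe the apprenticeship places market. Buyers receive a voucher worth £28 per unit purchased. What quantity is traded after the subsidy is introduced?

Q' = 2912/15

Pre-subsidy: 490 - 7P = -368 + 8P gives P* = 57.2, Q* = 89.6.
With the rebate, buyers effectively pay Pb = Ps − 28, where Ps is the price sellers receive.
Demand in terms of Ps becomes Qd = 490 − 7(Ps − 28) = 686 - 7Ps. Setting this equal to supply: 686 - 7Ps = -368 + 8Ps, so Ps = 1054/15.
Buyers pay Pb = 1054/15 − 28 = 634/15; Q' = -368 + 8·(1054/15) = 2912/15.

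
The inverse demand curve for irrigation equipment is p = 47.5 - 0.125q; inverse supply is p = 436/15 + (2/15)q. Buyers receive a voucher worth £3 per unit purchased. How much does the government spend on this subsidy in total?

Government cost = 7716/31

Pre-subsidy: 47.5 - 0.125q = 436/15 + (2/15)q gives q* = 2212/31 and p* = 1196/31.
With the rebate, buyers effectively pay pb = ps − 3, where ps is the price sellers receive.
On the curves, pb = 47.5 - 0.125q and ps = 436/15 + (2/15)q; the wedge ps − pb = 3 gives 436/15 + (2/15)q − (47.5 - 0.125q) = 3, so q' = 2572/31.
Then pb = 47.5 − 0.125·(2572/31) = 1151/31 and ps = 436/15 + (2/15)·(2572/31) = 1244/31.
Government outlay = subsidy × quantity = 3 × 2572/31 = 7716/31.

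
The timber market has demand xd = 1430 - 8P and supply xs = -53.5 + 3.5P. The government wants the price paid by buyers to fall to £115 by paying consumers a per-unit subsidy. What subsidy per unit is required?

At a buyer price of 115, quantity demanded is 1430 − 8·115 = 510.
Sellers supply 510 only when they receive Ps with -53.5 + 3.5·Ps = 510, i.e. Ps = 161.
s = Ps − Pb = 161 − 115 = 46.

Required subsidy s = £46 per unit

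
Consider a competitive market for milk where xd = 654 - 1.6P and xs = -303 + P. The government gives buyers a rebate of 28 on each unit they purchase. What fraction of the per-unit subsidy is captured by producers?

Producer share = 8/13

Pre-subsidy: 654 - 1.6P = -303 + P gives P* = 4785/13, x* = 846/13.
With the rebate, buyers effectively pay Pb = Ps − 28, where Ps is the price sellers receive.
Demand in terms of Ps becomes xd = 654 − 1.6(Ps − 28) = 698.8 - 1.6Ps. Setting this equal to supply: 698.8 - 1.6Ps = -303 + Ps, so Ps = 5009/13.
Buyers pay Pb = 5009/13 − 28 = 4645/13; x' = -303 + 1·(5009/13) = 1070/13.
Buyers' price falls by P* − Pb = 4785/13 − 4645/13 = 140/13; sellers' price rises by Ps − P* = 5009/13 − 4785/13 = 224/13.
So producers capture (224/13)/28 = 8/13 of each unit of subsidy.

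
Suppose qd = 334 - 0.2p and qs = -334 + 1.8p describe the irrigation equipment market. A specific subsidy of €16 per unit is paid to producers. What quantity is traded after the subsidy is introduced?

q' = 270.08

Pre-subsidy: 334 - 0.2p = -334 + 1.8p gives p* = 334, q* = 267.2.
With the subsidy, sellers receive ps = pb + 16 for each unit, where pb is the price buyers pay.
Supply in terms of pb becomes qs = -334 + 1.8(pb + 16) = -305.2 + 1.8pb. Setting this equal to demand: 334 - 0.2pb = -305.2 + 1.8pb, so pb = 319.6.
Sellers receive ps = 319.6 + 16 = 335.6; q' = 334 − 0.2·319.6 = 270.08.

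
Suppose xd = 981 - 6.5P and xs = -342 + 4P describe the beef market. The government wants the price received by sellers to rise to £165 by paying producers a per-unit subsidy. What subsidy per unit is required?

Required subsidy s = £63 per unit

At a seller price of 165, quantity supplied is -342 + 4·165 = 318.
Buyers absorb 318 only when they pay Pb with 981 − 6.5·Pb = 318, i.e. Pb = 102.
s = Ps − Pb = 165 − 102 = 63.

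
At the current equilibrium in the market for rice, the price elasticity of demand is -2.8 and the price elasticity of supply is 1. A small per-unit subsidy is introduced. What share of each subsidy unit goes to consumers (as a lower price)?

Consumer share = 5/19

For a small subsidy around the equilibrium, the benefit split depends on the relative slopes, which at a point are proportional to the elasticities.
Buyer share = εs/(εs + |εd|) = 1/(1 + 2.8) = 5/19; seller share = |εd|/(εs + |εd|) = 14/19.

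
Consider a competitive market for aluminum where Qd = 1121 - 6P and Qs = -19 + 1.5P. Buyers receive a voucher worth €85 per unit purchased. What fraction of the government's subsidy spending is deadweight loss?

DWL / government spending = 51/311

Pre-subsidy: 1121 - 6P = -19 + 1.5P gives P* = 152, Q* = 209.
With the rebate, buyers effectively pay Pb = Ps − 85, where Ps is the price sellers receive.
Demand in terms of Ps becomes Qd = 1121 − 6(Ps − 85) = 1631 - 6Ps. Setting this equal to supply: 1631 - 6Ps = -19 + 1.5Ps, so Ps = 220.
Buyers pay Pb = 220 − 85 = 135; Q' = -19 + 1.5·220 = 311.
ΔCS = ½(209 + 311)(152 − 135) = 4420; ΔPS = ½(209 + 311)(220 − 152) = 17680.
Government spending = 85 × 311 = 26435.
DWL = ½ × 85 × (311 − 209) = 4335; fraction = 4335 / 26435 = 51/311.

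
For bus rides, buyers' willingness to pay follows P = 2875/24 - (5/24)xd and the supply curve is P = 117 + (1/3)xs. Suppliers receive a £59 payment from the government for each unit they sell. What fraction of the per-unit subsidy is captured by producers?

Pre-subsidy: 2875/24 - (5/24)x = 117 + (1/3)x gives x* = 67/13 and P* = 4630/39.
With the subsidy, sellers receive Ps = Pb + 59 for each unit, where Pb is the price buyers pay.
On the curves, Pb = 2875/24 - (5/24)x and Ps = 117 + (1/3)x; the wedge Ps − Pb = 59 gives 117 + (1/3)x − (2875/24 - (5/24)x) = 59, so x' = 1483/13.
Then Pb = 2875/24 − (5/24)·(1483/13) = 3745/39 and Ps = 117 + (1/3)·(1483/13) = 6046/39.
Buyers' price falls by P* − Pb = 4630/39 − 3745/39 = 295/13; sellers' price rises by Ps − P* = 6046/39 − 4630/39 = 472/13.
So producers capture (472/13)/59 = 8/13 of each unit of subsidy.

Producer share = 8/13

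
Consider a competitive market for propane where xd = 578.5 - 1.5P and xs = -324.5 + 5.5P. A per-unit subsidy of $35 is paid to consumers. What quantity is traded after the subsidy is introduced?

Pre-subsidy: 578.5 - 1.5P = -324.5 + 5.5P gives P* = 129, x* = 385.
With the rebate, buyers effectively pay Pb = Ps − 35, where Ps is the price sellers receive.
Demand in terms of Ps becomes xd = 578.5 − 1.5(Ps − 35) = 631 - 1.5Ps. Setting this equal to supply: 631 - 1.5Ps = -324.5 + 5.5Ps, so Ps = 136.5.
Buyers pay Pb = 136.5 − 35 = 101.5; x' = -324.5 + 5.5·136.5 = 426.25.

x' = 426.25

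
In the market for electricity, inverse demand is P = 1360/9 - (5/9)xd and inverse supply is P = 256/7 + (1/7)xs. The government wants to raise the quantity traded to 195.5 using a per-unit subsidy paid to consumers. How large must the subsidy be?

At x = 195.5, from the demand curve buyers pay Pb = 1360/9 − (5/9)·195.5 = 42.5; from the supply curve sellers need Ps = 256/7 + (1/7)·195.5 = 64.5.
The subsidy must fill the gap: s = Ps − Pb = 64.5 − 42.5 = 22.

Required subsidy s = 22 per unit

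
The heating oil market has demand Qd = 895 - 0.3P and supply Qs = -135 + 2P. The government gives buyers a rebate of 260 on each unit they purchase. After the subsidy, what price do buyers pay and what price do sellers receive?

Buyers pay 5100/23; sellers receive 11080/23

Pre-subsidy: 895 - 0.3P = -135 + 2P gives P* = 10300/23, Q* = 17495/23.
With the rebate, buyers effectively pay Pb = Ps − 260, where Ps is the price sellers receive.
Demand in terms of Ps becomes Qd = 895 − 0.3(Ps − 260) = 973 - 0.3Ps. Setting this equal to supply: 973 - 0.3Ps = -135 + 2Ps, so Ps = 11080/23.
Buyers pay Pb = 11080/23 − 260 = 5100/23; Q' = -135 + 2·(11080/23) = 19055/23.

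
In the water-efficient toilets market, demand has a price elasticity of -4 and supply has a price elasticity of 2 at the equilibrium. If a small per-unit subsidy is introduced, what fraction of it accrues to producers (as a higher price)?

Producer share = 2/3

For a small subsidy around the equilibrium, the benefit split depends on the relative slopes, which at a point are proportional to the elasticities.
Buyer share = εs/(εs + |εd|) = 2/(2 + 4) = 1/3; seller share = |εd|/(εs + |εd|) = 2/3.
So producers capture 2/3 of the subsidy.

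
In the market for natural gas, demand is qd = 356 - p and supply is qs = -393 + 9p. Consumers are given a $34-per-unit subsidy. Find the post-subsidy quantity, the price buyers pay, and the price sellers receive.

q' = 311.7; buyers pay $44.3; sellers receive $78.3

Pre-subsidy: 356 - p = -393 + 9p gives p* = 74.9, q* = 281.1.
With the rebate, buyers effectively pay pb = ps − 34, where ps is the price sellers receive.
Demand in terms of ps becomes qd = 356 − 1(ps − 34) = 390 - ps. Setting this equal to supply: 390 - ps = -393 + 9ps, so ps = 78.3.
Buyers pay pb = 78.3 − 34 = 44.3; q' = -393 + 9·78.3 = 311.7.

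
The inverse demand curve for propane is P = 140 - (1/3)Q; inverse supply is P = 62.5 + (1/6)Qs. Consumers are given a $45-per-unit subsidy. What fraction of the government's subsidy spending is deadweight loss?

DWL / government spending = 9/49

Pre-subsidy: 140 - (1/3)Q = 62.5 + (1/6)Q gives Q* = 155 and P* = 265/3.
With the rebate, buyers effectively pay Pb = Ps − 45, where Ps is the price sellers receive.
On the curves, Pb = 140 - (1/3)Q and Ps = 62.5 + (1/6)Q; the wedge Ps − Pb = 45 gives 62.5 + (1/6)Q − (140 - (1/3)Q) = 45, so Q' = 245.
Then Pb = 140 − (1/3)·245 = 175/3 and Ps = 62.5 + (1/6)·245 = 310/3.
ΔCS = ½(155 + 245)(265/3 − 175/3) = 6000; ΔPS = ½(155 + 245)(310/3 − 265/3) = 3000.
Government spending = 45 × 245 = 11025.
DWL = ½ × 45 × (245 − 155) = 2025; fraction = 2025 / 11025 = 9/49.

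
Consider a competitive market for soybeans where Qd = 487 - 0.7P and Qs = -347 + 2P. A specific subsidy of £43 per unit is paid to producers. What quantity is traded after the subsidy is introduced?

Q' = 7913/27

Pre-subsidy: 487 - 0.7P = -347 + 2P gives P* = 2780/9, Q* = 2437/9.
With the subsidy, sellers receive Ps = Pb + 43 for each unit, where Pb is the price buyers pay.
Supply in terms of Pb becomes Qs = -347 + 2(Pb + 43) = -261 + 2Pb. Setting this equal to demand: 487 - 0.7Pb = -261 + 2Pb, so Pb = 7480/27.
Sellers receive Ps = 7480/27 + 43 = 8641/27; Q' = 487 − 0.7·(7480/27) = 7913/27.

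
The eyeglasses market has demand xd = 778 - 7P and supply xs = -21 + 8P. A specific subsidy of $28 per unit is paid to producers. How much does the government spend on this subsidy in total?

Pre-subsidy: 778 - 7P = -21 + 8P gives P* = 799/15, x* = 6077/15.
With the subsidy, sellers receive Ps = Pb + 28 for each unit, where Pb is the price buyers pay.
Supply in terms of Pb becomes xs = -21 + 8(Pb + 28) = 203 + 8Pb. Setting this equal to demand: 778 - 7Pb = 203 + 8Pb, so Pb = 115/3.
Sellers receive Ps = 115/3 + 28 = 199/3; x' = 778 − 7·(115/3) = 1529/3.
Government outlay = subsidy × quantity = 28 × 1529/3 = 42812/3.

Government cost = 42812/3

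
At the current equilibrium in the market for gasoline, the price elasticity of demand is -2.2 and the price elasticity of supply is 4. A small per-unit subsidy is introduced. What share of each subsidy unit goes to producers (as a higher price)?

Producer share = 11/31

For a small subsidy around the equilibrium, the benefit split depends on the relative slopes, which at a point are proportional to the elasticities.
Buyer share = εs/(εs + |εd|) = 4/(4 + 2.2) = 20/31; seller share = |εd|/(εs + |εd|) = 11/31.
So producers capture 11/31 of the subsidy.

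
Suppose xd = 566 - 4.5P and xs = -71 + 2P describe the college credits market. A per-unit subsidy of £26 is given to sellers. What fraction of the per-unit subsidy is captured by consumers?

Pre-subsidy: 566 - 4.5P = -71 + 2P gives P* = 98, x* = 125.
With the subsidy, sellers receive Ps = Pb + 26 for each unit, where Pb is the price buyers pay.
Supply in terms of Pb becomes xs = -71 + 2(Pb + 26) = -19 + 2Pb. Setting this equal to demand: 566 - 4.5Pb = -19 + 2Pb, so Pb = 90.
Sellers receive Ps = 90 + 26 = 116; x' = 566 − 4.5·90 = 161.
Buyers' price falls by P* − Pb = 98 − 90 = 8; sellers' price rises by Ps − P* = 116 − 98 = 18.
So consumers capture 8/26 = 4/13 of each unit of subsidy.

Consumer share = 4/13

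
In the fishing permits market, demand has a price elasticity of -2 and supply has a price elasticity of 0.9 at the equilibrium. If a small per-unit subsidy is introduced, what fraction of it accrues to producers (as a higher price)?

Producer share = 20/29

For a small subsidy around the equilibrium, the benefit split depends on the relative slopes, which at a point are proportional to the elasticities.
Buyer share = εs/(εs + |εd|) = 0.9/(0.9 + 2) = 9/29; seller share = |εd|/(εs + |εd|) = 20/29.
So producers capture 20/29 of the subsidy.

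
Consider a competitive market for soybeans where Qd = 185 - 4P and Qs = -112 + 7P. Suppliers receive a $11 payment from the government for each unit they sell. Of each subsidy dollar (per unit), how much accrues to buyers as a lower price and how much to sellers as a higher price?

Buyers gain $7 per unit; sellers gain $4 per unit

Pre-subsidy: 185 - 4P = -112 + 7P gives P* = 27, Q* = 77.
With the subsidy, sellers receive Ps = Pb + 11 for each unit, where Pb is the price buyers pay.
Supply in terms of Pb becomes Qs = -112 + 7(Pb + 11) = -35 + 7Pb. Setting this equal to demand: 185 - 4Pb = -35 + 7Pb, so Pb = 20.
Sellers receive Ps = 20 + 11 = 31; Q' = 185 − 4·20 = 105.
Buyers' price falls by P* − Pb = 27 − 20 = 7; sellers' price rises by Ps − P* = 31 − 27 = 4.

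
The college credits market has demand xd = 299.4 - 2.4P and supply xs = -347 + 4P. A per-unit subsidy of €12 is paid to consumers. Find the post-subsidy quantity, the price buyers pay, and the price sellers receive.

x' = 75; buyers pay €93.5; sellers receive €105.5

Pre-subsidy: 299.4 - 2.4P = -347 + 4P gives P* = 101, x* = 57.
With the rebate, buyers effectively pay Pb = Ps − 12, where Ps is the price sellers receive.
Demand in terms of Ps becomes xd = 299.4 − 2.4(Ps − 12) = 328.2 - 2.4Ps. Setting this equal to supply: 328.2 - 2.4Ps = -347 + 4Ps, so Ps = 105.5.
Buyers pay Pb = 105.5 − 12 = 93.5; x' = -347 + 4·105.5 = 75.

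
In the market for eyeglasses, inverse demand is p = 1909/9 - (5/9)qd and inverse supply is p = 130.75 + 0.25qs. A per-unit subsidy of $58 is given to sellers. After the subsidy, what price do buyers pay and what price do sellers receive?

Pre-subsidy: 1909/9 - (5/9)q = 130.75 + 0.25q gives q* = 101 and p* = 156.
With the subsidy, sellers receive ps = pb + 58 for each unit, where pb is the price buyers pay.
On the curves, pb = 1909/9 - (5/9)q and ps = 130.75 + 0.25q; the wedge ps − pb = 58 gives 130.75 + 0.25q − (1909/9 - (5/9)q) = 58, so q' = 173.
Then pb = 1909/9 − (5/9)·173 = 116 and ps = 130.75 + 0.25·173 = 174.

Buyers pay $116; sellers receive $174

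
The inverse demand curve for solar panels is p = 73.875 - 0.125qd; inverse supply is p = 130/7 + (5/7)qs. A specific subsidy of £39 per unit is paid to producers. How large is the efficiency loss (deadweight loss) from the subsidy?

Pre-subsidy: 73.875 - 0.125q = 130/7 + (5/7)q gives q* = 3097/47 and p* = 3085/47.
With the subsidy, sellers receive ps = pb + 39 for each unit, where pb is the price buyers pay.
On the curves, pb = 73.875 - 0.125q and ps = 130/7 + (5/7)q; the wedge ps − pb = 39 gives 130/7 + (5/7)q − (73.875 - 0.125q) = 39, so q' = 5281/47.
Then pb = 73.875 − 0.125·(5281/47) = 2812/47 and ps = 130/7 + (5/7)·(5281/47) = 4645/47.
The subsidy expands output by 5281/47 − 3097/47 = 2184/47 past the efficient level; on those units the gap between marginal cost and willingness to pay runs from 0 up to 39.
DWL = ½ × 39 × 2184/47 = 42588/47.

Deadweight loss = 42588/47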